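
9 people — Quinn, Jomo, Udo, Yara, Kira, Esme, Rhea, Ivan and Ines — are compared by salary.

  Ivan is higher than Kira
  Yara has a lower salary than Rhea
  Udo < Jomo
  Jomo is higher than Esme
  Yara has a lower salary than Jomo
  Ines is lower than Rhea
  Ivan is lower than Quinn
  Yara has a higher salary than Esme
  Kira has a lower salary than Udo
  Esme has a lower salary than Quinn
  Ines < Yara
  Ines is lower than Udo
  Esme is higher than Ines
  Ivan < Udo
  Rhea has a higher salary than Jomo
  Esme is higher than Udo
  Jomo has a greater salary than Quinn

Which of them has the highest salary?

Rhea

Chaining downward from Rhea: directly below it, Ines, Yara, Jomo; then Udo, Esme, Quinn; then Kira, Ivan.
That covers every other element, and nothing is given above Rhea, so Rhea is the highest salary.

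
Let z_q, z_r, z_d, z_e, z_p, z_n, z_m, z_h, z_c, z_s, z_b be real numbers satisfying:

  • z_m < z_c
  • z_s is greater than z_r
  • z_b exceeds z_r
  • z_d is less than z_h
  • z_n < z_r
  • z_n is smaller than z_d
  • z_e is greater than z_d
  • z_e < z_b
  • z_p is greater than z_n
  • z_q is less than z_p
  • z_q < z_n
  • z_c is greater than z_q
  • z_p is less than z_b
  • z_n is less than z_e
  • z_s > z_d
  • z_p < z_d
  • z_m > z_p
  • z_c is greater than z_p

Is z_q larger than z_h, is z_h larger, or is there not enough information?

z_h

Link the given pairs in sequence: z_q < z_n; z_n < z_p; z_p < z_d; z_d < z_h.
Chaining these gives z_q < z_n < z_p < z_d < z_h.
So z_h is larger.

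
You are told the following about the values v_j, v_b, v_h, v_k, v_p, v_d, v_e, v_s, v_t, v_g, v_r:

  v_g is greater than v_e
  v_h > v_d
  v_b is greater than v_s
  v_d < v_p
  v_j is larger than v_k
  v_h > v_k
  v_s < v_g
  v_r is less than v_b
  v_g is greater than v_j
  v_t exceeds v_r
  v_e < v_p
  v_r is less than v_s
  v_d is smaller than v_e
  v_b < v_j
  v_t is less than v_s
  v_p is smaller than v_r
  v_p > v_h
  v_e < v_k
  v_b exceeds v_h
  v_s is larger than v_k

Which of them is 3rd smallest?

Chaining the given pairs: v_d < v_e < v_k < v_h < v_p < v_r < v_t < v_s < v_b < v_j < v_g.
The 3rd smallest is v_k.

v_k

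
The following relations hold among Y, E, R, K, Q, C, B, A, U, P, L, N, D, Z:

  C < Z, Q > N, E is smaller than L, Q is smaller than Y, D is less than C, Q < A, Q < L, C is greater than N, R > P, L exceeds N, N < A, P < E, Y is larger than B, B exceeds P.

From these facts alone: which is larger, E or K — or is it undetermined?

undetermined

Following every chain through E: above E we get L; below E we get P.
K is not reached, and no chain runs the other way from K to E.
So the given relations leave the order of E and K undetermined.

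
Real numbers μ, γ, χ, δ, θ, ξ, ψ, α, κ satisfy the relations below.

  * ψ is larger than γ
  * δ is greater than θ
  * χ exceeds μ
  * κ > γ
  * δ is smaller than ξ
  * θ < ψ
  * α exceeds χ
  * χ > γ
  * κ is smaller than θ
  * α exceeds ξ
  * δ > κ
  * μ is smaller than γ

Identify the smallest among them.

Chaining upward from μ: directly above it, γ, χ; then κ, ψ, α; then θ, δ; then ξ.
That covers every other element, and nothing is given below μ, so μ is the smallest.

μ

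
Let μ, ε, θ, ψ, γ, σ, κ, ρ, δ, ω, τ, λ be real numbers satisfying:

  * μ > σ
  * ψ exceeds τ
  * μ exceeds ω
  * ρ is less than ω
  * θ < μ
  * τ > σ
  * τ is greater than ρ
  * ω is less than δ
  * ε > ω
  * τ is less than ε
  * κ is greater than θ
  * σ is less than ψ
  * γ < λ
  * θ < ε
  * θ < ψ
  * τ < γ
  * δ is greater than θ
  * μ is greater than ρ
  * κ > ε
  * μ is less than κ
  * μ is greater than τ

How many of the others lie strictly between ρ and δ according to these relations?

The relations place ρ below δ. An element lies strictly between them when it is forced above ρ and also forced below δ.
Above ρ: {ω, τ, ε, ψ, μ, κ, γ, λ}. Below δ: {ω, θ}.
Intersection: {ω} — 1.

1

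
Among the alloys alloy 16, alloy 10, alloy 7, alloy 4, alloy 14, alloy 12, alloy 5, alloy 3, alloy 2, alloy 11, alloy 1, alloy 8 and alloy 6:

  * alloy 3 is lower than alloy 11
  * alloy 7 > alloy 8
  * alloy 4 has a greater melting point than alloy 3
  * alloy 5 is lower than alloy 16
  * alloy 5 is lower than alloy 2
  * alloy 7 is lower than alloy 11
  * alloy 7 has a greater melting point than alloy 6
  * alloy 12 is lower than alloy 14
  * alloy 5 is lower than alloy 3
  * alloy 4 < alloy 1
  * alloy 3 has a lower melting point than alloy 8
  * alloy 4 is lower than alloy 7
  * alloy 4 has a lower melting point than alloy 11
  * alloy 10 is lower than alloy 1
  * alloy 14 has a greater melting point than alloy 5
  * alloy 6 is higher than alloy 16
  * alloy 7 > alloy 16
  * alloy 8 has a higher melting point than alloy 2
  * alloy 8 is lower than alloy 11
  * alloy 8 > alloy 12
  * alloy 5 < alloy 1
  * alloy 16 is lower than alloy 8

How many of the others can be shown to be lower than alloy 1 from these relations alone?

From alloy 1 the given relations immediately reach alloy 5, alloy 10, alloy 4.
From those, alloy 3 — 4 in total.
No other element is forced below alloy 1 by the given relations, so the count is 4.

4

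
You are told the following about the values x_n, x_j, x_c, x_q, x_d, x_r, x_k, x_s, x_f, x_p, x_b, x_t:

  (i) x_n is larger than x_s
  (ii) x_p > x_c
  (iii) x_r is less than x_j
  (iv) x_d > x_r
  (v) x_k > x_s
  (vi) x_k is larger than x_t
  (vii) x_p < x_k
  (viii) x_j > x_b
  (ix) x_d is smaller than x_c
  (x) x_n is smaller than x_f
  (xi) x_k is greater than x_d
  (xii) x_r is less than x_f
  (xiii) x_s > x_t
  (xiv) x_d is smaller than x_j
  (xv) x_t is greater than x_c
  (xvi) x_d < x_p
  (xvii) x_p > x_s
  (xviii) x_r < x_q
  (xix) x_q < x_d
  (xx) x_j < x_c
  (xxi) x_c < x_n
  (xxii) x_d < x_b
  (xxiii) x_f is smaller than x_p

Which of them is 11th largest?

The consecutive relations fix a unique order: x_r < x_q < x_d < x_b < x_j < x_c < x_t < x_s < x_n < x_f < x_p < x_k.
Counting 11 from the largest end gives x_q.

x_q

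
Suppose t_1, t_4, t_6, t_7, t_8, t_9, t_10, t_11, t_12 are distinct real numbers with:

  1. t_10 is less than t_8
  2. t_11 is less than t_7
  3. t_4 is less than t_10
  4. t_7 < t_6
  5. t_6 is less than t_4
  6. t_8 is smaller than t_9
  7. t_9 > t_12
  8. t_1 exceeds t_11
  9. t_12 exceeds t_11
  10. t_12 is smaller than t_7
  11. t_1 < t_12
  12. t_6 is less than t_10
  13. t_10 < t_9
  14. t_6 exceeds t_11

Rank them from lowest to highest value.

Each adjacent pair is fixed by a given relation: t_11 < t_1; t_1 < t_12; t_12 < t_7; t_7 < t_6; t_6 < t_4; t_4 < t_10; t_10 < t_8; t_8 < t_9. Chaining them end to end gives the full order.

t_11 < t_1 < t_12 < t_7 < t_6 < t_4 < t_10 < t_8 < t_9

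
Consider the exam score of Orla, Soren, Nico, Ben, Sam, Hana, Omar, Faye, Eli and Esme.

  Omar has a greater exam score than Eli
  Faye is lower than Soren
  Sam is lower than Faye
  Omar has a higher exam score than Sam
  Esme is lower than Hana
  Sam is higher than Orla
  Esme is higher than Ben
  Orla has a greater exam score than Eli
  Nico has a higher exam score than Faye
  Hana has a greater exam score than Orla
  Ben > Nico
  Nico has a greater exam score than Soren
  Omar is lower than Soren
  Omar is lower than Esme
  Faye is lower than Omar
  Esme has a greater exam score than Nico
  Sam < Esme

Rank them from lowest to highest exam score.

Eli < Orla < Sam < Faye < Omar < Soren < Nico < Ben < Esme < Hana

Nothing is placed below Eli, so it is least; from there Eli < Orla; Orla < Sam; Sam < Faye; Faye < Omar; Omar < Soren; Soren < Nico; Nico < Ben; Ben < Esme; Esme < Hana, each given directly.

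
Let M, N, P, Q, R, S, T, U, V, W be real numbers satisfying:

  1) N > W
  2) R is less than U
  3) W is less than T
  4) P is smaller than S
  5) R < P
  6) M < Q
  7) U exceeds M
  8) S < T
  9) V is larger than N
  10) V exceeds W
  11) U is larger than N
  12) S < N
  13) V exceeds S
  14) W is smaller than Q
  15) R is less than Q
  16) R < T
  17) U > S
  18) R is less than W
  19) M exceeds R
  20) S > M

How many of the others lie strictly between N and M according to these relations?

1

Chaining upward from M reaches: Q, S, U, V, T.
Chaining downward from N reaches: R, W, P, S.
Strictly between M and N are those in both lists: S — 1 element.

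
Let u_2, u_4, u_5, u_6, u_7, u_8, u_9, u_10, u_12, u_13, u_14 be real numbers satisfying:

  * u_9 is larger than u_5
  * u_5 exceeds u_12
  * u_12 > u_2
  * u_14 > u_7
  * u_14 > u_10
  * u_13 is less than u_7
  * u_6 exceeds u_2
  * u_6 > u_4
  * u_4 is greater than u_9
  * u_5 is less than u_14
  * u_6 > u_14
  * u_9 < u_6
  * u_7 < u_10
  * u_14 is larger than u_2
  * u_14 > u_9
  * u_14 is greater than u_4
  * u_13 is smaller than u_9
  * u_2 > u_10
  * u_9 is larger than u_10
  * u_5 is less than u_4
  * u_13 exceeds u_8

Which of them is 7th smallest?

u_5

The consecutive relations fix a unique order: u_8 < u_13 < u_7 < u_10 < u_2 < u_12 < u_5 < u_9 < u_4 < u_14 < u_6.
Counting 7 from the smallest end gives u_5.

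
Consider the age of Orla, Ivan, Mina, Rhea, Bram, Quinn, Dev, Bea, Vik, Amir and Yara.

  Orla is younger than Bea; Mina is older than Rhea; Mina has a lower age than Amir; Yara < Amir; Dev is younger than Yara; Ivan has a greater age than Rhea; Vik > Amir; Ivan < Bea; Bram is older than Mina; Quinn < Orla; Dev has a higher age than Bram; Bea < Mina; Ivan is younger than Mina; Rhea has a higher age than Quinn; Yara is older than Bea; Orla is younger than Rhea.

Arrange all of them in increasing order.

Quinn < Orla < Rhea < Ivan < Bea < Mina < Bram < Dev < Yara < Amir < Vik

Each adjacent pair is fixed by a given relation: Quinn < Orla; Orla < Rhea; Rhea < Ivan; Ivan < Bea; Bea < Mina; Mina < Bram; Bram < Dev; Dev < Yara; Yara < Amir; Amir < Vik. Chaining them end to end gives the full order.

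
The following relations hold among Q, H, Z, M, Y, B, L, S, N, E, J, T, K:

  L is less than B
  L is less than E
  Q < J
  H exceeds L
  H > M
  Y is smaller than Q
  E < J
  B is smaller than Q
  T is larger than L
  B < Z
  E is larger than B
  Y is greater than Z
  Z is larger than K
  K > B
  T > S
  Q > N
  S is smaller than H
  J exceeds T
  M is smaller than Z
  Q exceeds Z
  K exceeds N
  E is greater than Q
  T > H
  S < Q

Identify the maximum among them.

J

L is not greatest since L < E; B is not greatest since B < Q; S is not greatest since S < T; N is not greatest since N < Q; M is not greatest since M < H; K is not greatest since K < Z; H is not greatest since H < T; Z is not greatest since Z < Q; Y is not greatest since Y < Q; Q is not greatest since Q < E; T is not greatest since T < J; E is not greatest since E < J.
Only J has nothing above it, so J is the maximum.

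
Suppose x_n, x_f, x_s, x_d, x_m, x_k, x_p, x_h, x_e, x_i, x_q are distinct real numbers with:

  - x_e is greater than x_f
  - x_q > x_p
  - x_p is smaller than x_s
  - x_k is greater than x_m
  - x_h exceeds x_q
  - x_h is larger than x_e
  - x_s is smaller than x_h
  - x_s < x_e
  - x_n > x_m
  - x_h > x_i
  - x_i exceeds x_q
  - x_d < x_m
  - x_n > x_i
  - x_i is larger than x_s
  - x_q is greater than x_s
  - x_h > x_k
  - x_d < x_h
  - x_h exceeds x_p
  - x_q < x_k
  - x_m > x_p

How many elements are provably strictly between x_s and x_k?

1

Chaining upward from x_s reaches: x_e, x_q, x_i, x_h, x_n.
Chaining downward from x_k reaches: x_p, x_d, x_q, x_m.
Strictly between x_s and x_k are those in both lists: x_q — 1 element.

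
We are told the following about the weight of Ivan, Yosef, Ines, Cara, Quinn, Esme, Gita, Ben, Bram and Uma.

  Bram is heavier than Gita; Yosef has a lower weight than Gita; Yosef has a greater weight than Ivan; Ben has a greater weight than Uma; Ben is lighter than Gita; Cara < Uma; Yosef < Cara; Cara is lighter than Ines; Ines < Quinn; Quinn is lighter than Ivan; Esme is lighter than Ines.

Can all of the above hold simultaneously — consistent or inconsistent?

Chaining the given relations yields Ines < Quinn < Ivan < Yosef < Cara, so Ines < Cara. But one relation states Cara < Ines. These cannot both hold.

inconsistent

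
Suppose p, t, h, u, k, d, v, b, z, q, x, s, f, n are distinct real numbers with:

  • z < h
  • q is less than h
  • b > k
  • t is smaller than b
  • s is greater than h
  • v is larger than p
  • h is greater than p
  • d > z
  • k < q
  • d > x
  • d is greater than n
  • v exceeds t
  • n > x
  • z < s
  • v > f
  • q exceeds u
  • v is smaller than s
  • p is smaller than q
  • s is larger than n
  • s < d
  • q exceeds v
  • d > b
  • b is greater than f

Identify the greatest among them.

d

Chaining downward from d: directly below it, x, n, z, b, s; then k, t, f, v, h; then p, q; then u.
That covers every other element, and nothing is given above d, so d is the greatest.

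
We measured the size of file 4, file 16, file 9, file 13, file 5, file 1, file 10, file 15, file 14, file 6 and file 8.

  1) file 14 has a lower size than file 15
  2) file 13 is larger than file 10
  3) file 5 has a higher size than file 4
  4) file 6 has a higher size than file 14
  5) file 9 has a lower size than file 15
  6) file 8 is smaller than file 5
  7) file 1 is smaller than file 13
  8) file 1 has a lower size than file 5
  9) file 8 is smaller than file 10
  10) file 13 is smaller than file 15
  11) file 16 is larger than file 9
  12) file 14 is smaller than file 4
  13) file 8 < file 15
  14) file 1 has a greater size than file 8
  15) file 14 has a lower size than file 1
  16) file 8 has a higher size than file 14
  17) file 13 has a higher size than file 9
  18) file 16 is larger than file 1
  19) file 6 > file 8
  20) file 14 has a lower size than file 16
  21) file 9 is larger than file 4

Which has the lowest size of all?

file 8 is not least since file 14 < file 8; file 4 is not least since file 14 < file 4; file 9 is not least since file 4 < file 9; file 6 is not least since file 14 < file 6; file 10 is not least since file 8 < file 10; file 1 is not least since file 8 < file 1; file 5 is not least since file 4 < file 5; file 16 is not least since file 14 < file 16; file 13 is not least since file 9 < file 13; file 15 is not least since file 9 < file 15.
Only file 14 has nothing below it, so file 14 is the lowest size.

file 14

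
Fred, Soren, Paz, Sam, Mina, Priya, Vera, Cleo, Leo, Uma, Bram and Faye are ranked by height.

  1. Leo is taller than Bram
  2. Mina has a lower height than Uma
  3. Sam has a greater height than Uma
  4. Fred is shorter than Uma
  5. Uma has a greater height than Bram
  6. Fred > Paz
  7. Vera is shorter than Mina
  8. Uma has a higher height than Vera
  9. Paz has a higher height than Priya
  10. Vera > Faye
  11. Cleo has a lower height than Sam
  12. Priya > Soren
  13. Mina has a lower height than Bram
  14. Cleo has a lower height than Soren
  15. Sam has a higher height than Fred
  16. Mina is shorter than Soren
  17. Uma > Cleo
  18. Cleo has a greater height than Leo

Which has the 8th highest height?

Chaining the given pairs: Faye < Vera < Mina < Bram < Leo < Cleo < Soren < Priya < Paz < Fred < Uma < Sam.
Counting 8 from the largest end gives Leo.

Leo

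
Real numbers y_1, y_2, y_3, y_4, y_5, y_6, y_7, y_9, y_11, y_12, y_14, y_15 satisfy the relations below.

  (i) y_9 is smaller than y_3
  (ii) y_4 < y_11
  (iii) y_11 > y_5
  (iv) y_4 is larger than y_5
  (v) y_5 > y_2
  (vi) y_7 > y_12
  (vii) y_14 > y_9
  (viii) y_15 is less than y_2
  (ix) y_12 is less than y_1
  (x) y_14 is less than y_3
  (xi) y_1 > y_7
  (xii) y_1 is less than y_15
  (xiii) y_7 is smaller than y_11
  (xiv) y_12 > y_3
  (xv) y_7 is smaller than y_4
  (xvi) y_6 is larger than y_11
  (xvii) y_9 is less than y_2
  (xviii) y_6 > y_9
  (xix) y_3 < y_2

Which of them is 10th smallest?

The consecutive relations fix a unique order: y_9 < y_14 < y_3 < y_12 < y_7 < y_1 < y_15 < y_2 < y_5 < y_4 < y_11 < y_6.
The 10th smallest is y_4.

y_4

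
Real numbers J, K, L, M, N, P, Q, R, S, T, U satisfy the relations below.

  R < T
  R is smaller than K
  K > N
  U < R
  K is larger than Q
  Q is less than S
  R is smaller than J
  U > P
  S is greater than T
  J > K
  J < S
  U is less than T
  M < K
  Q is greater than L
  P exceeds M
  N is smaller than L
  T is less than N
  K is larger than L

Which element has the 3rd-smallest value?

U

Piecing the relations together gives one ordering: M < P < U < R < T < N < L < Q < K < J < S.
Counting 3 from the smallest end gives U.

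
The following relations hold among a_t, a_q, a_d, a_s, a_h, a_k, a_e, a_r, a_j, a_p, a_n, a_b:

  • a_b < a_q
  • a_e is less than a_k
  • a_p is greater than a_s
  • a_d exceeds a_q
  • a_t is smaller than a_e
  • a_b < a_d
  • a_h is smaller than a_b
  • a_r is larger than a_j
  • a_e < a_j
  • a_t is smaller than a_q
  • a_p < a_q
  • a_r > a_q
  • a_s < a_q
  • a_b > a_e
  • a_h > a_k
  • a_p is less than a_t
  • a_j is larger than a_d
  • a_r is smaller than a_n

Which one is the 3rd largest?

Piecing the relations together gives one ordering: a_s < a_p < a_t < a_e < a_k < a_h < a_b < a_q < a_d < a_j < a_r < a_n.
Counting 3 from the largest end gives a_j.

a_j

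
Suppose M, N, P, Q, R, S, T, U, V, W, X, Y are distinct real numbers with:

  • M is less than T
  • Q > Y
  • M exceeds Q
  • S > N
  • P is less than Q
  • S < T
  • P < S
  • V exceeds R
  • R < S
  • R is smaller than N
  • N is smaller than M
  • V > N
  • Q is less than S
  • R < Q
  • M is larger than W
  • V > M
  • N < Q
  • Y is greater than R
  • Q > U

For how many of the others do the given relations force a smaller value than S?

6

The elements the relations force below S are U, R, Y, N, P, Q — no chain reaches any other.
That is 6.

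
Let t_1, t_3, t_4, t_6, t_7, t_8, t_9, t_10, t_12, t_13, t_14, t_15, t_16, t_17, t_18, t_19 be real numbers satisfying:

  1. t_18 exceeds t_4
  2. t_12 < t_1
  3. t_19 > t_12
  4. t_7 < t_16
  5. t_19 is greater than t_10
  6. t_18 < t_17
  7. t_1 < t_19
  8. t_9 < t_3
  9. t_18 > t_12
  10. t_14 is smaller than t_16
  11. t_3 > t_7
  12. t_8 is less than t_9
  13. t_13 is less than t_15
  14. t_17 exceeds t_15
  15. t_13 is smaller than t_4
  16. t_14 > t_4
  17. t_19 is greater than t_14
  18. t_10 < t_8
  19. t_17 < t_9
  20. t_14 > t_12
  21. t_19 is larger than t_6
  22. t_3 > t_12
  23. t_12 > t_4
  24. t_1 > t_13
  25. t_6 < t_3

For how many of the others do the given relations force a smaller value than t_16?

The elements the relations force below t_16 are t_13, t_7, t_4, t_12, t_14 — no chain reaches any other.
That is 5.

5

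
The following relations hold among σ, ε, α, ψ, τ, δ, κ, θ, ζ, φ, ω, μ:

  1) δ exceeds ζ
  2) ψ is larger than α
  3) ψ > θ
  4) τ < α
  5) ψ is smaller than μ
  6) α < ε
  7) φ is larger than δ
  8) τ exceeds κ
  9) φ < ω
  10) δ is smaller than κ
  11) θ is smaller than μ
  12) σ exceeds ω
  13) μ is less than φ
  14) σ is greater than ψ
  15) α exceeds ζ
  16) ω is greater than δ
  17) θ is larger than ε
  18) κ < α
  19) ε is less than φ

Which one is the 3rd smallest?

The consecutive relations fix a unique order: ζ < δ < κ < τ < α < ε < θ < ψ < μ < φ < ω < σ.
Counting 3 from the smallest end gives κ.

κ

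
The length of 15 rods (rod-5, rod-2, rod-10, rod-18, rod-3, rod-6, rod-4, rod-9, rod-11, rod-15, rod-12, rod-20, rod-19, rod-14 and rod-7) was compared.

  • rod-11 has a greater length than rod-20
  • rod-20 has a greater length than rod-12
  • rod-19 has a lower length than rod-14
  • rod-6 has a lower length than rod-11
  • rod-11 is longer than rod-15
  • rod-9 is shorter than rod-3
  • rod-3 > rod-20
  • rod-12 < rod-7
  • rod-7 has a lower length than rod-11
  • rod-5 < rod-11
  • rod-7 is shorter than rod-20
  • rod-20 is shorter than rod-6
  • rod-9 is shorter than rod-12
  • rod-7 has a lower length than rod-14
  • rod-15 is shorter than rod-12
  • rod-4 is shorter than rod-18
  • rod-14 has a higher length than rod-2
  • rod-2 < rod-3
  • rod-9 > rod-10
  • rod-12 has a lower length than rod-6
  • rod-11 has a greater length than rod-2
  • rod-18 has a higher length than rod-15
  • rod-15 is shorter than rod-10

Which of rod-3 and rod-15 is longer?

rod-3

Chaining the given relations: rod-15 < rod-10 < rod-9 < rod-12 < rod-7 < rod-20 < rod-3.
So rod-15 < rod-3; rod-3 is the longer of the two.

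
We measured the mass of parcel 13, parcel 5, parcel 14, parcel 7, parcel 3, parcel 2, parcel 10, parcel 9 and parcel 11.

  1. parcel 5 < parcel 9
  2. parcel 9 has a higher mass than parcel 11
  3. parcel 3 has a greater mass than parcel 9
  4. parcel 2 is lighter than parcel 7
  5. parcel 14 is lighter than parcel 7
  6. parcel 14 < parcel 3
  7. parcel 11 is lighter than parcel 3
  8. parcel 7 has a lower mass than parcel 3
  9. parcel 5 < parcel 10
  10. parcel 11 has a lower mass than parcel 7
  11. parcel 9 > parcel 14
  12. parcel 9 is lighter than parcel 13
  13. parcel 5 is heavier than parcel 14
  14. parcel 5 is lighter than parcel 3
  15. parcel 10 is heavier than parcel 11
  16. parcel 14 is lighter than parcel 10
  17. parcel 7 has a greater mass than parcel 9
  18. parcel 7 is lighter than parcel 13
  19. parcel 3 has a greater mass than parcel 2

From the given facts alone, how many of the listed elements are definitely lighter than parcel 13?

6

From parcel 13 the given relations immediately reach parcel 9, parcel 7.
From those, parcel 14, parcel 5, parcel 11, parcel 2 — 6 in total.
No other element is forced below parcel 13 by the given relations, so the count is 6.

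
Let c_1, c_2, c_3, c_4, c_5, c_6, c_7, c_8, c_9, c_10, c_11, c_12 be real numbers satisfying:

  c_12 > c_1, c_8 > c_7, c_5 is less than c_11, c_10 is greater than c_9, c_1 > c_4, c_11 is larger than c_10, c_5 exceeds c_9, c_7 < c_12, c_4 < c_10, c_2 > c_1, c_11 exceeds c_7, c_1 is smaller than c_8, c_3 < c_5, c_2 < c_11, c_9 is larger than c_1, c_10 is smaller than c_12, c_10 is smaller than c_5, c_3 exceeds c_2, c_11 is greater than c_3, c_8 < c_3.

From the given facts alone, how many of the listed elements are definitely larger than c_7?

The elements the relations force above c_7 are c_8, c_3, c_5, c_12, c_11 — no chain reaches any other.
That is 5.

5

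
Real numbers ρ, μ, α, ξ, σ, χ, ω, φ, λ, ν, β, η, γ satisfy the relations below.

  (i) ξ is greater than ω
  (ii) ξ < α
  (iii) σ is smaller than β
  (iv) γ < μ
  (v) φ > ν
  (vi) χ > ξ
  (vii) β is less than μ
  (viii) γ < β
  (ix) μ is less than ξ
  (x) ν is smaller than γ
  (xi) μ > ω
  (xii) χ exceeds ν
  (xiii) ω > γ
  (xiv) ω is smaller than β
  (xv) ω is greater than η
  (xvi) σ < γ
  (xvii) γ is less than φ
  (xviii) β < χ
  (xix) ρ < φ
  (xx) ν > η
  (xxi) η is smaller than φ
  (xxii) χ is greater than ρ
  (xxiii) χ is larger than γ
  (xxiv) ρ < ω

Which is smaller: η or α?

The relevant relations are η < ν; ν < γ; γ < ω; ω < β; β < μ; μ < ξ; ξ < α.
Together: η < ν < γ < ω < β < μ < ξ < α.
So η < α; η is the smaller of the two.

η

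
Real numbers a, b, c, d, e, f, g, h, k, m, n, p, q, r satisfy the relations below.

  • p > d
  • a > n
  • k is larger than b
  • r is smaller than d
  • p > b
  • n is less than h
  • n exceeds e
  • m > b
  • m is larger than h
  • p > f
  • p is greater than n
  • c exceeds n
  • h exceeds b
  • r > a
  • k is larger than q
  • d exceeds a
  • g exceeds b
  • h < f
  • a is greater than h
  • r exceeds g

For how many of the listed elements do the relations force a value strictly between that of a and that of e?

Chaining upward from e reaches: n, h, f, m, r, d, c, p.
Chaining downward from a reaches: b, n, h.
Strictly between e and a are those in both lists: n, h — 2 elements.

2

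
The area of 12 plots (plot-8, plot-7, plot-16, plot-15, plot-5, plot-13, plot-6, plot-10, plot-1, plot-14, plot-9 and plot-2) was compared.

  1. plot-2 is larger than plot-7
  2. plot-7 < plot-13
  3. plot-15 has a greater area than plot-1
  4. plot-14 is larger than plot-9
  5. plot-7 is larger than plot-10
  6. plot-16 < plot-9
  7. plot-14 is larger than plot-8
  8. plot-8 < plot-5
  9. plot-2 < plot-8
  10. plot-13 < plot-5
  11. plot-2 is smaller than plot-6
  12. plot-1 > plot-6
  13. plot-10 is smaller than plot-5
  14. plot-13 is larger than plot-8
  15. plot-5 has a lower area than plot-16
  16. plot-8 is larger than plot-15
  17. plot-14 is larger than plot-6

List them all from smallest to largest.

plot-10 < plot-7 < plot-2 < plot-6 < plot-1 < plot-15 < plot-8 < plot-13 < plot-5 < plot-16 < plot-9 < plot-14

The consecutive links are each given: plot-10 < plot-7; plot-7 < plot-2; plot-2 < plot-6; plot-6 < plot-1; plot-1 < plot-15; plot-15 < plot-8; plot-8 < plot-13; plot-13 < plot-5; plot-5 < plot-16; plot-16 < plot-9; plot-9 < plot-14.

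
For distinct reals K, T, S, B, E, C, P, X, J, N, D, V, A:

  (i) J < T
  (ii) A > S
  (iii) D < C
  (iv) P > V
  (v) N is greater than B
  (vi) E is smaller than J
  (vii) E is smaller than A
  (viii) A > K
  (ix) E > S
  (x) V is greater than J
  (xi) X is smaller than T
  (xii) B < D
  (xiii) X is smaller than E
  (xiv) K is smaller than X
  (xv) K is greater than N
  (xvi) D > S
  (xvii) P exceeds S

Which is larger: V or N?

V

The relevant relations are N < K; K < X; X < E; E < J; J < V.
Chaining these gives N < K < X < E < J < V.
So N < V; V is the larger of the two.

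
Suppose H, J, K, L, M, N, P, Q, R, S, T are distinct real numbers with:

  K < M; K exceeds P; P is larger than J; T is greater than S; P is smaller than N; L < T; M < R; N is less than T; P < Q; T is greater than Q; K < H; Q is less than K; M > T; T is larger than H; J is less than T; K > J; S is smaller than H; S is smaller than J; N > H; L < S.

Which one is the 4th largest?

N

Piecing the relations together gives one ordering: L < S < J < P < Q < K < H < N < T < M < R.
The 4th largest is N.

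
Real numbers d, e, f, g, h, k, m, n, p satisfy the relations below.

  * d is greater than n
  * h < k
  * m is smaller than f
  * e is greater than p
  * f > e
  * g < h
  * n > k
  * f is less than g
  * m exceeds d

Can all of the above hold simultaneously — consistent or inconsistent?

inconsistent

Chaining the given relations yields f < g < h < k < n < d < m, so f < m. But one relation states m < f. These cannot both hold.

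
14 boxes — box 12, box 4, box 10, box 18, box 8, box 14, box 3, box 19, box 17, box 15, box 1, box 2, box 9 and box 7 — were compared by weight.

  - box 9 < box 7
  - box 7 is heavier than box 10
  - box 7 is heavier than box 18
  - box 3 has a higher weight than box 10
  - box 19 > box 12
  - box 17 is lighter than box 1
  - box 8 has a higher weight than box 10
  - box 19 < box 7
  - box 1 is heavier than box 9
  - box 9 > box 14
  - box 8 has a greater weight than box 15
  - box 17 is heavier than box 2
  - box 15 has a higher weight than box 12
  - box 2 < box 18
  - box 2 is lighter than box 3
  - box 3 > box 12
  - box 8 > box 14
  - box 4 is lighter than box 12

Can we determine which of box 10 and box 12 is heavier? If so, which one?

Following every chain through box 12: above box 12 we get box 19, box 15, box 8, box 3, box 7; below box 12 we get box 4.
box 10 is not reached, and no chain runs the other way from box 10 to box 12.
So the given relations leave the order of box 12 and box 10 undetermined.

undetermined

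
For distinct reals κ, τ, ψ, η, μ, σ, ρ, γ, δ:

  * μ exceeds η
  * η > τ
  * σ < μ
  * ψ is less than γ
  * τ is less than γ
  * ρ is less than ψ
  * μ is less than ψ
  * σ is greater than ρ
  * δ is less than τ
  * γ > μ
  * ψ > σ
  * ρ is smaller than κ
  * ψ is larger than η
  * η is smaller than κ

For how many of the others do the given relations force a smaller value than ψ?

6

The elements the relations force below ψ are ρ, δ, τ, σ, η, μ — no chain reaches any other.
That is 6.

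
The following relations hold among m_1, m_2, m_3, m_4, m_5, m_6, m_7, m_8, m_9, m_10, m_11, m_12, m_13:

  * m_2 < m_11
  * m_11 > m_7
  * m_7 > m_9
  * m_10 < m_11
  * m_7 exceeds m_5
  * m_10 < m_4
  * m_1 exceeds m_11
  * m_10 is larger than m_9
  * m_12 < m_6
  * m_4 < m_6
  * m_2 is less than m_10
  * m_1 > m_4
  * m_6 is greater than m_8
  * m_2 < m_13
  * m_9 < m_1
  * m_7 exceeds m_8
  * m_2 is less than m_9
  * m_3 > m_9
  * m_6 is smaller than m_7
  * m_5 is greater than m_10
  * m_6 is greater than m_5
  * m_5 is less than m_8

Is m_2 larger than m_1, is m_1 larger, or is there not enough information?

m_1

Following the relations from m_2: m_2 < m_9 < m_10 < m_5 < m_8 < m_7 < m_11 < m_1.
So m_1 is larger.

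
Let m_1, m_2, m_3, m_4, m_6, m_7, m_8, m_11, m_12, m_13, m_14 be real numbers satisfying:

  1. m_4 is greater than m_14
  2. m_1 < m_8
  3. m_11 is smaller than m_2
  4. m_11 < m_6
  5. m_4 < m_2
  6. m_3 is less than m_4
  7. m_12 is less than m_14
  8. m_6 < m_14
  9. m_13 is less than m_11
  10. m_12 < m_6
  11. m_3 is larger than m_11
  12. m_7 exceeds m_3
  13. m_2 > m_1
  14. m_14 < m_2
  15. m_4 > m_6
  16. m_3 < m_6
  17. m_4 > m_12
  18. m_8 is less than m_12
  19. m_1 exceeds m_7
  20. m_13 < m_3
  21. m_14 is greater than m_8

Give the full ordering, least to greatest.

m_13 < m_11 < m_3 < m_7 < m_1 < m_8 < m_12 < m_6 < m_14 < m_4 < m_2

Nothing is placed below m_13, so it is least; from there m_13 < m_11; m_11 < m_3; m_3 < m_7; m_7 < m_1; m_1 < m_8; m_8 < m_12; m_12 < m_6; m_6 < m_14; m_14 < m_4; m_4 < m_2, each given directly.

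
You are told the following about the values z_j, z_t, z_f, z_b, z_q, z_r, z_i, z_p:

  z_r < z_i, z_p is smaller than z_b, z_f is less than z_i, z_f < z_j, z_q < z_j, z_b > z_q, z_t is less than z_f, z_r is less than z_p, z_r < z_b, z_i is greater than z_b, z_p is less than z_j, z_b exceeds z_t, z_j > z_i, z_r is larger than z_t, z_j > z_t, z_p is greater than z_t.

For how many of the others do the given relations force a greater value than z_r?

4

From z_r the given relations immediately reach z_p, z_b, z_i.
From those, z_j — 4 in total.
Nothing else is reachable above z_r; 4 in all.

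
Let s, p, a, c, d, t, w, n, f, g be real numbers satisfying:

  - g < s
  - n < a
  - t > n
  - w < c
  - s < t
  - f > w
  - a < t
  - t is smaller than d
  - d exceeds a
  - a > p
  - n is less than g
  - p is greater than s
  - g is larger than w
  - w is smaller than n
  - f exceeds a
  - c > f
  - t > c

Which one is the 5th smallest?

p

The consecutive relations fix a unique order: w < n < g < s < p < a < f < c < t < d.
The 5th smallest is p.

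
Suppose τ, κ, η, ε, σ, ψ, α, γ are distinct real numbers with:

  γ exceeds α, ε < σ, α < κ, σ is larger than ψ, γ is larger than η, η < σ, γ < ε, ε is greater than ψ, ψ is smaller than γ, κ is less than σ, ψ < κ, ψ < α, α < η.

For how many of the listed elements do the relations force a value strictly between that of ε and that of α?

Chaining upward from α reaches: η, κ, γ, σ.
Chaining downward from ε reaches: ψ, η, γ.
Strictly between α and ε are those in both lists: η, γ — 2 elements.

2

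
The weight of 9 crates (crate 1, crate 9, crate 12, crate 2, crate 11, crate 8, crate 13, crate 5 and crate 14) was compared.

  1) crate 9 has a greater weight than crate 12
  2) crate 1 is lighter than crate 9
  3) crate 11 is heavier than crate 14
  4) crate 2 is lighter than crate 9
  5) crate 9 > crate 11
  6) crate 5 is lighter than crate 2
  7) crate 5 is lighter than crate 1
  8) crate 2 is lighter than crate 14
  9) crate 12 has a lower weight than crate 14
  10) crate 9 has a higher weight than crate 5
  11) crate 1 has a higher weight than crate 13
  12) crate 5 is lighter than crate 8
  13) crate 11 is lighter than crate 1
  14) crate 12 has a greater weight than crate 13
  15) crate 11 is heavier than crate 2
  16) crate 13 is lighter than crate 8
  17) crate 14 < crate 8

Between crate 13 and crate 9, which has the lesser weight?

crate 13

The relevant relations are crate 13 < crate 12; crate 12 < crate 14; crate 14 < crate 11; crate 11 < crate 1; crate 1 < crate 9.
Chaining these gives crate 13 < crate 12 < crate 14 < crate 11 < crate 1 < crate 9.
So crate 13 < crate 9; crate 13 is the lighter of the two.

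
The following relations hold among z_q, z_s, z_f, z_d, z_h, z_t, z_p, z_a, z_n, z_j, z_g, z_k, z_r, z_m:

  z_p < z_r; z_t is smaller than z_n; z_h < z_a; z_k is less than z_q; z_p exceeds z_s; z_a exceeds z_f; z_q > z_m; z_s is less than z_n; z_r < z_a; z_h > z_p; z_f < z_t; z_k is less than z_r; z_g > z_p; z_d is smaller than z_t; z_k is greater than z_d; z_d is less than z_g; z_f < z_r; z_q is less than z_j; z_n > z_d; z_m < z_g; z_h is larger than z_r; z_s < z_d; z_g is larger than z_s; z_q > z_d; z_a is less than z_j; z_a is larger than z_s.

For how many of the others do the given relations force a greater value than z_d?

9

From z_d the given relations immediately reach z_t, z_k, z_q, z_g, z_n.
From those, z_r, z_j — 7 in total.
From those, z_h, z_a — 9 in total.
No other element is forced above z_d by the given relations, so the count is 9.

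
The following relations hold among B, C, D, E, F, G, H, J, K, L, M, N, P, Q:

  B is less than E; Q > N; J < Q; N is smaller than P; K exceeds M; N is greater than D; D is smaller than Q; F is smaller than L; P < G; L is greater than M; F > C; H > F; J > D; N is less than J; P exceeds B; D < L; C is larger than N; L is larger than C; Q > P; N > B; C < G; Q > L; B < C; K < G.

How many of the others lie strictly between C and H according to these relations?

Chaining upward from C reaches: F, G, L, Q.
Chaining downward from H reaches: B, D, N, F.
Strictly between C and H are those in both lists: F — 1 element.

1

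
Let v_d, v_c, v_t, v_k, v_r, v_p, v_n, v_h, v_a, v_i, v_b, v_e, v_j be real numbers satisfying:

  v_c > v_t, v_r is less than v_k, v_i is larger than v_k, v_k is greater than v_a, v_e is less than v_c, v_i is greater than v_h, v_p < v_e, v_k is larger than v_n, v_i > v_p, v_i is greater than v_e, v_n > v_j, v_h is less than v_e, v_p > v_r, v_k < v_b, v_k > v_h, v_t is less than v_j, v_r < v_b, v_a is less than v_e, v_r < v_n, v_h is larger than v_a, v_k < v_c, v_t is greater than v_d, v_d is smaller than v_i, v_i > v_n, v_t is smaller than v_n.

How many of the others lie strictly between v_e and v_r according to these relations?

The relations place v_r below v_e. An element lies strictly between them when it is forced above v_r and also forced below v_e.
Above v_r: {v_n, v_p, v_k, v_i, v_b, v_c}. Below v_e: {v_a, v_p, v_h}.
Intersection: {v_p} — 1.

1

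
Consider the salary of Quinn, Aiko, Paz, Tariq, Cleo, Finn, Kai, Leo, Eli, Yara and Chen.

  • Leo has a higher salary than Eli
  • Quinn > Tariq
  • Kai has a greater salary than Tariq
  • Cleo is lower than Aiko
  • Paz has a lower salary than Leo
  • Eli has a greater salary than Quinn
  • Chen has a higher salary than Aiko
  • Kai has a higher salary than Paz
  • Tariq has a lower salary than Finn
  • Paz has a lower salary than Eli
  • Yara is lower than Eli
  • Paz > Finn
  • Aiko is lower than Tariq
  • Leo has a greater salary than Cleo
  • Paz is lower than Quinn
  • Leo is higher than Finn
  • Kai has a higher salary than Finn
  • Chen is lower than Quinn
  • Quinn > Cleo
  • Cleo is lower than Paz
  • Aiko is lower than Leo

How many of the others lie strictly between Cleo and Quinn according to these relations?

The relations place Cleo below Quinn. An element lies strictly between them when it is forced above Cleo and also forced below Quinn.
Above Cleo: {Aiko, Tariq, Chen, Finn, Paz, Eli, Leo, Kai}. Below Quinn: {Aiko, Tariq, Chen, Finn, Paz}.
Intersection: {Aiko, Tariq, Chen, Finn, Paz} — 5.

5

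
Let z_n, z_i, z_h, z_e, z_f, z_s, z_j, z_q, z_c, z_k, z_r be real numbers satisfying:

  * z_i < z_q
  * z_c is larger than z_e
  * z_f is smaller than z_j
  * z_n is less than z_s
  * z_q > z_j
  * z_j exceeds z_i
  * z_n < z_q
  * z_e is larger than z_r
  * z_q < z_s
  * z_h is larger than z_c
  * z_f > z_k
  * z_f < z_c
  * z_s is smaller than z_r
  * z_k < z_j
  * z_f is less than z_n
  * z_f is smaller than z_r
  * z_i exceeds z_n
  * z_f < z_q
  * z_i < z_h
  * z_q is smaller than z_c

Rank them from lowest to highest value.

Each adjacent pair is fixed by a given relation: z_k < z_f; z_f < z_n; z_n < z_i; z_i < z_j; z_j < z_q; z_q < z_s; z_s < z_r; z_r < z_e; z_e < z_c; z_c < z_h. Chaining them end to end gives the full order.

z_k < z_f < z_n < z_i < z_j < z_q < z_s < z_r < z_e < z_c < z_h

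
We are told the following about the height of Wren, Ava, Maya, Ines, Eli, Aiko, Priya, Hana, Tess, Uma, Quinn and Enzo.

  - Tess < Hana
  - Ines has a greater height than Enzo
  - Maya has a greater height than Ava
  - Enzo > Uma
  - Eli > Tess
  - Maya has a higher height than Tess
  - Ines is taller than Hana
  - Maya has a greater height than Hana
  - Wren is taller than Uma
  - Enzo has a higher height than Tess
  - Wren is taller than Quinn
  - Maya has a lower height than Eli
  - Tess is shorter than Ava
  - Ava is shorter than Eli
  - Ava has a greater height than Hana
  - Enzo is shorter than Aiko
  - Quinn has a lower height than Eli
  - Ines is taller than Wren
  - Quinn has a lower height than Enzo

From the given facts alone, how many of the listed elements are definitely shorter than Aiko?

4

Directly below Aiko: Enzo.
One step further: Uma, Tess, Quinn (4 so far).
Nothing else is reachable below Aiko; 4 in all.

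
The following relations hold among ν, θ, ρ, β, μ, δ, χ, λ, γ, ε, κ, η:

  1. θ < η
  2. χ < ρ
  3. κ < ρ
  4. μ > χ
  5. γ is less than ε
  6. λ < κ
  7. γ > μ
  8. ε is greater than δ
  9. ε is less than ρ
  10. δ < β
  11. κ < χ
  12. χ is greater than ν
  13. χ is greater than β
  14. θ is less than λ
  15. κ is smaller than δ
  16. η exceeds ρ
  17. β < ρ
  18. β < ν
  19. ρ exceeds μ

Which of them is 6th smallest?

ν

Chaining the given pairs: θ < λ < κ < δ < β < ν < χ < μ < γ < ε < ρ < η.
The 6th smallest is ν.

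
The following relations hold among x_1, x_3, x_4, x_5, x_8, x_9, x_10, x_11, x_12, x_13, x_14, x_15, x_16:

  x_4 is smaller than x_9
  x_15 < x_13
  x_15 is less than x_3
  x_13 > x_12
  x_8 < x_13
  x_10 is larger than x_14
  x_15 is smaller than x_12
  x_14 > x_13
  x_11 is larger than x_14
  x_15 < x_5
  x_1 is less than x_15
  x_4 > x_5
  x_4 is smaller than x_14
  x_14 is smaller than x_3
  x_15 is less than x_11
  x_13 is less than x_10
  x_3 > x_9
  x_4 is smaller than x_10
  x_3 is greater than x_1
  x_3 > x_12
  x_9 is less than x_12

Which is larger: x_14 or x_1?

x_1 < x_15 < x_5 < x_4 < x_9 < x_12 < x_13 < x_14, by transitivity through x_15, x_5, x_4, x_9, x_12, x_13.
So x_1 < x_14; x_14 is the larger of the two.

x_14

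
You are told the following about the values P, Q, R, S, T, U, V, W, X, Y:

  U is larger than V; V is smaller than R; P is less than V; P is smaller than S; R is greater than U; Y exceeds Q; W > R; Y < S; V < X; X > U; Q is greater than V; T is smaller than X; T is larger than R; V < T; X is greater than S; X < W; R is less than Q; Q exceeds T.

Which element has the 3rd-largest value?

S

Chaining the given pairs: P < V < U < R < T < Q < Y < S < X < W.
Counting 3 from the largest end gives S.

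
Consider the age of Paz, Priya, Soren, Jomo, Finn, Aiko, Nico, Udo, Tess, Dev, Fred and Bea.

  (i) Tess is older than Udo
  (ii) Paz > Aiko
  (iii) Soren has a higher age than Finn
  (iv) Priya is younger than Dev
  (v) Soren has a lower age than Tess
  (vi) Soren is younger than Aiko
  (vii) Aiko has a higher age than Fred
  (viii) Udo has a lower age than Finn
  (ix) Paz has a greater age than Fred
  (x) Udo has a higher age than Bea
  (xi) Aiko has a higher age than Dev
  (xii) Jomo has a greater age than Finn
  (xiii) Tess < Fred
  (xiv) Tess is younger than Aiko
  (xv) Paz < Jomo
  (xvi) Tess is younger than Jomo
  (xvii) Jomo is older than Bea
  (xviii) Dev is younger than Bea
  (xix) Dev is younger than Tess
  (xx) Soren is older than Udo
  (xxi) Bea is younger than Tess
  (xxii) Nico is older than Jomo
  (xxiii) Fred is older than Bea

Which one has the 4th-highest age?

Aiko

Piecing the relations together gives one ordering: Priya < Dev < Bea < Udo < Finn < Soren < Tess < Fred < Aiko < Paz < Jomo < Nico.
Counting 4 from the largest end gives Aiko.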